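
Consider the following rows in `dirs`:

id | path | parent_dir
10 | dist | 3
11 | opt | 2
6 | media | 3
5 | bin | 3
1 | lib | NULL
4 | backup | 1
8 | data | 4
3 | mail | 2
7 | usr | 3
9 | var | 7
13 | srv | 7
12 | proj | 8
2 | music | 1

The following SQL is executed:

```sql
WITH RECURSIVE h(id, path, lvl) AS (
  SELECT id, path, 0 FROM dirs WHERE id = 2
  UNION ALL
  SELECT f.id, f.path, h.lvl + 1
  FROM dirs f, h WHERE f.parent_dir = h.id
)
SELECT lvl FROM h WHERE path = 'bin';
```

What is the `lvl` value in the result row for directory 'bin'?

2

Base: id=2 (music) at lvl 0.
Iteration 1: rows with parent_dir in {2} -> mail (id 3, lvl 1), opt (id 11, lvl 1).
Iteration 2: rows with parent_dir in {3,11} -> bin (id 5, lvl 2), media (id 6, lvl 2), usr (id 7, lvl 2), dist (id 10, lvl 2).
Iteration 3: rows with parent_dir in {5,6,7,10} -> var (id 9, lvl 3), srv (id 13, lvl 3).
Iteration 4: no rows with parent_dir in {9,13}; recursion stops.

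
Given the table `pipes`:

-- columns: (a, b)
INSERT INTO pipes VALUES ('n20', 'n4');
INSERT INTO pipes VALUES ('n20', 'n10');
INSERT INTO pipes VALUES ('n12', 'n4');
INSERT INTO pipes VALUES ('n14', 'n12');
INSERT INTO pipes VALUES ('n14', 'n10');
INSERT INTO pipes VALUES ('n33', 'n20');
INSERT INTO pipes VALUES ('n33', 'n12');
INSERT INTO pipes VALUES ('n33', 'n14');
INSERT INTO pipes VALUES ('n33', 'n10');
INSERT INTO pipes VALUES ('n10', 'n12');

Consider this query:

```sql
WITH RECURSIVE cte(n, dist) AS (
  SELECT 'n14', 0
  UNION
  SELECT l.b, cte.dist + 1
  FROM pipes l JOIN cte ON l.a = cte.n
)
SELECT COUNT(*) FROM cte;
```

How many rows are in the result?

6

Base: (n14, dist=0).
Iteration 1: edges from {n14} -> (n10, dist=1), (n12, dist=1).
Iteration 2: edges from {n10,n12} -> (n12, dist=2), (n4, dist=2).
Iteration 3: edges from {n12,n4} -> (n4, dist=3).
Iteration 4: no outgoing edges from {n4}; recursion stops.
Total rows emitted: 6.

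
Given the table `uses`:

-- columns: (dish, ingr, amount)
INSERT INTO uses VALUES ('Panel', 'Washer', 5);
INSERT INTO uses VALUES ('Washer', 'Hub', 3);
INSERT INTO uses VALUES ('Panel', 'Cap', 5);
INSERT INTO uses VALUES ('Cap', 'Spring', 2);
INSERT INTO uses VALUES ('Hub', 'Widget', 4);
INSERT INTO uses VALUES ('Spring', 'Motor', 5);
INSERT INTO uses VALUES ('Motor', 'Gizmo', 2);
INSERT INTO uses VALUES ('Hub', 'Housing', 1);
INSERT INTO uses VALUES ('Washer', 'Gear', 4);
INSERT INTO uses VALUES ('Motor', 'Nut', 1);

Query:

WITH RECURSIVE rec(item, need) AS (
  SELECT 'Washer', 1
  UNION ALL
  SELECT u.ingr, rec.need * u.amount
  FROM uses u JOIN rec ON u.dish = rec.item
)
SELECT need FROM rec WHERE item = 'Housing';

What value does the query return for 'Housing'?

3

Base: (Washer, need=1).
Iteration 1: components of {Washer} -> Gear = 1*4 = 4, Hub = 1*3 = 3.
Iteration 2: components of {Gear,Hub} -> Housing = 3*1 = 3, Widget = 3*4 = 12.
Iteration 3: no further components; recursion stops.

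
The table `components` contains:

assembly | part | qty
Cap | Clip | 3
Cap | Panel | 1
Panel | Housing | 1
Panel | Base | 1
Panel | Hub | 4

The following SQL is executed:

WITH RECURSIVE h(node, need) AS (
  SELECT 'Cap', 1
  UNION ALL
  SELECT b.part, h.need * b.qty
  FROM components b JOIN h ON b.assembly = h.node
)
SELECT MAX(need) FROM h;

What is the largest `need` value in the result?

Base: (Cap, need=1).
Iteration 1: components of {Cap} -> Clip = 1*3 = 3, Panel = 1*1 = 1.
Iteration 2: components of {Clip,Panel} -> Base = 1*1 = 1, Housing = 1*1 = 1, Hub = 1*4 = 4.
Iteration 3: no further components; recursion stops.
need values: 1, 3, 1, 1, 1, 4; the maximum is 4.

4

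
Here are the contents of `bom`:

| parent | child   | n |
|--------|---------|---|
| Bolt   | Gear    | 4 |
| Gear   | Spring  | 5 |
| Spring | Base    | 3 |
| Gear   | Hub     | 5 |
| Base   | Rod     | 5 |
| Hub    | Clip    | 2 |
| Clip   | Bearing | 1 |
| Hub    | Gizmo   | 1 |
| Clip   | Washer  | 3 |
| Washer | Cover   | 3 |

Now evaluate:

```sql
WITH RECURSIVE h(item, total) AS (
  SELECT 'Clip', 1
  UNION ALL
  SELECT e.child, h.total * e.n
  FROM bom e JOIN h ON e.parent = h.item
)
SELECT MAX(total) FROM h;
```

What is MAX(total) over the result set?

Base: (Clip, total=1).
Iteration 1: components of {Clip} -> Bearing = 1*1 = 1, Washer = 1*3 = 3.
Iteration 2: components of {Bearing,Washer} -> Cover = 3*3 = 9.
Iteration 3: no further components; recursion stops.
total values: 1, 1, 3, 9; the maximum is 9.

9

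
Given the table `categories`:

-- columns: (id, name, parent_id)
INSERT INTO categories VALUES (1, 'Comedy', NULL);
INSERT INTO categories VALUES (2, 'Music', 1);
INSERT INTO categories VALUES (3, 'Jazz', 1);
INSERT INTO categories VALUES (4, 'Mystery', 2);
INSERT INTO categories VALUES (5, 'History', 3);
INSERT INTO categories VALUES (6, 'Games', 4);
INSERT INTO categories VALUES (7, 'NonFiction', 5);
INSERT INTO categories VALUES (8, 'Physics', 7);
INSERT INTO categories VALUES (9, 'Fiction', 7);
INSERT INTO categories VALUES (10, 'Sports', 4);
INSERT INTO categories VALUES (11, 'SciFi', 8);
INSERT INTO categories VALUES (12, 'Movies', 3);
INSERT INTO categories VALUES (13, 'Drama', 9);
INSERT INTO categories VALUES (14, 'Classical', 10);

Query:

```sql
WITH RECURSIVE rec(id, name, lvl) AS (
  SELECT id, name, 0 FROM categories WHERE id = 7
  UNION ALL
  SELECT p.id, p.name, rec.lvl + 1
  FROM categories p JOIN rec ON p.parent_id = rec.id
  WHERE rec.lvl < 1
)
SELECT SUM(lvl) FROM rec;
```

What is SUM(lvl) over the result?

2

Base: id=7 (NonFiction) at lvl 0.
Iteration 1: rows with parent_id in {7} -> Physics (id 8, lvl 1), Fiction (id 9, lvl 1).
Iteration 2: lvl < 1 fails for all current rows; recursion stops.
SUM(lvl) = 0 + 1 + 1 = 2.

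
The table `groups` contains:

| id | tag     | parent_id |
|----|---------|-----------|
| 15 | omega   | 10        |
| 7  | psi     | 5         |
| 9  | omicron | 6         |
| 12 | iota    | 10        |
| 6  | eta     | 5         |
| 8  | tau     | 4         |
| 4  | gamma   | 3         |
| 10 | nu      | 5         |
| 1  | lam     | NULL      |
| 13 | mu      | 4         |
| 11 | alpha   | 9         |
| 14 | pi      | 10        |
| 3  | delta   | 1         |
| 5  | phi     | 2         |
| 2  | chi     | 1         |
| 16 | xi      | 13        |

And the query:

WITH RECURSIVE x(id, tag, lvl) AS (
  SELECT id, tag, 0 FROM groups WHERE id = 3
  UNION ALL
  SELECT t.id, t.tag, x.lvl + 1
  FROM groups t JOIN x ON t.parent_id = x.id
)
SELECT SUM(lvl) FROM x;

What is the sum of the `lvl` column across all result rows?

8

Base: id=3 (delta) at lvl 0.
Iteration 1: rows with parent_id in {3} -> gamma (id 4, lvl 1).
Iteration 2: rows with parent_id in {4} -> tau (id 8, lvl 2), mu (id 13, lvl 2).
Iteration 3: rows with parent_id in {8,13} -> xi (id 16, lvl 3).
Iteration 4: no rows with parent_id in {16}; recursion stops.
SUM(lvl) = 0 + 1 + 2 + 2 + 3 = 8.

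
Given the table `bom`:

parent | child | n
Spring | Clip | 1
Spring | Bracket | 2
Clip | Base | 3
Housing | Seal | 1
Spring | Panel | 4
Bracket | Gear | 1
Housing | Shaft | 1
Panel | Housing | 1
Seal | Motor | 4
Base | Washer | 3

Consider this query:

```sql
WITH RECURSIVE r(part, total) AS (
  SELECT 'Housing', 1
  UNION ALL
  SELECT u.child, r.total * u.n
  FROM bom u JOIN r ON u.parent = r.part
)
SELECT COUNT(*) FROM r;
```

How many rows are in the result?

Base: (Housing, total=1).
Iteration 1: components of {Housing} -> Seal = 1*1 = 1, Shaft = 1*1 = 1.
Iteration 2: components of {Seal,Shaft} -> Motor = 1*4 = 4.
Iteration 3: no further components; recursion stops.
Total rows emitted: 4.

4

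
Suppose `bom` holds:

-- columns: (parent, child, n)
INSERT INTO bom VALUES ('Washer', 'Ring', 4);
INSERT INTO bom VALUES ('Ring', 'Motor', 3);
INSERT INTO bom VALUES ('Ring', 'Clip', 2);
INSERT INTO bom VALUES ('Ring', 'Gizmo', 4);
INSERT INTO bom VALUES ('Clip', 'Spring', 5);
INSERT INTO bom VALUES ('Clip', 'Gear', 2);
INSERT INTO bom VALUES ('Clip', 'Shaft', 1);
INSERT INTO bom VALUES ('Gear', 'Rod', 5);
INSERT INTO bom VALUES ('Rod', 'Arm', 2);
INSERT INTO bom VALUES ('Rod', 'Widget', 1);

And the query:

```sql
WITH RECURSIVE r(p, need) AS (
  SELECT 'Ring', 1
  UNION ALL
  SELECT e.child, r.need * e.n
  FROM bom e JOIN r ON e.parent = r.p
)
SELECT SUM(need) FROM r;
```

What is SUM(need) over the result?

Base: (Ring, need=1).
Iteration 1: components of {Ring} -> Clip = 1*2 = 2, Gizmo = 1*4 = 4, Motor = 1*3 = 3.
Iteration 2: components of {Clip,Gizmo,Motor} -> Gear = 2*2 = 4, Shaft = 2*1 = 2, Spring = 2*5 = 10.
Iteration 3: components of {Gear,Shaft,Spring} -> Rod = 4*5 = 20.
Iteration 4: components of {Rod} -> Arm = 20*2 = 40, Widget = 20*1 = 20.
Iteration 5: no further components; recursion stops.
SUM(need) = 1 + 3 + 2 + 4 + 10 + 4 + 2 + 20 + 40 + 20 = 106.

106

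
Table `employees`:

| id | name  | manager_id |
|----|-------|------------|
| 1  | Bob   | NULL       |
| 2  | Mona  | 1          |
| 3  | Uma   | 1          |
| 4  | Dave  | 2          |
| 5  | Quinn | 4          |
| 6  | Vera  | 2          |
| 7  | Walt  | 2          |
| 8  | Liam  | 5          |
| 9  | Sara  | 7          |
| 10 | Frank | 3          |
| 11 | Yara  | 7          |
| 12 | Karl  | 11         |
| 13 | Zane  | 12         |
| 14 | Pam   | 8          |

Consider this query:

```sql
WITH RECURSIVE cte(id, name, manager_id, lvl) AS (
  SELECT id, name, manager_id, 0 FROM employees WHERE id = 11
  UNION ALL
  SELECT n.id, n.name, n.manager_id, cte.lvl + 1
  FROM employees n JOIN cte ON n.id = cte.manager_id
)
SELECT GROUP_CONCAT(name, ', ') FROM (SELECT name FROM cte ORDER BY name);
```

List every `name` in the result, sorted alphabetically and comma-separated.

Base: id=11 (Yara), manager_id=7, lvl 0.
Iteration 1: join on id=7 -> Walt (id 7, manager_id=2, lvl 1).
Iteration 2: join on id=2 -> Mona (id 2, manager_id=1, lvl 2).
Iteration 3: join on id=1 -> Bob (id 1, manager_id=NULL, lvl 3).
Iteration 4: manager_id is NULL; no match; recursion stops.

Bob, Mona, Walt, Yara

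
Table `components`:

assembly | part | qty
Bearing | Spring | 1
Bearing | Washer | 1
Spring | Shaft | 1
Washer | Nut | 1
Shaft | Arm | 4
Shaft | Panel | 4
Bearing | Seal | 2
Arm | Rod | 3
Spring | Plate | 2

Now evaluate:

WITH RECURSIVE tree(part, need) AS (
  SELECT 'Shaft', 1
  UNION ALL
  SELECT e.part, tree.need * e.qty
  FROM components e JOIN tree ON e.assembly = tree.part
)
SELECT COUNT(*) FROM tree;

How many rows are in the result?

4

Base: (Shaft, need=1).
Iteration 1: components of {Shaft} -> Arm = 1*4 = 4, Panel = 1*4 = 4.
Iteration 2: components of {Arm,Panel} -> Rod = 4*3 = 12.
Iteration 3: no further components; recursion stops.
Total rows emitted: 4.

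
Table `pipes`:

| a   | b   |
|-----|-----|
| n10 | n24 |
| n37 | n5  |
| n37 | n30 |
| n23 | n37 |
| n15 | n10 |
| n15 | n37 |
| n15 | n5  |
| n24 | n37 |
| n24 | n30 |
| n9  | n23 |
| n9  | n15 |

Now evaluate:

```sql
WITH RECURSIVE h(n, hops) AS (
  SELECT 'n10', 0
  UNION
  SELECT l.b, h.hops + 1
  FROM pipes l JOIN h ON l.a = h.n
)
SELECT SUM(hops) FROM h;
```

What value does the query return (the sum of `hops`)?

11

Base: (n10, hops=0).
Iteration 1: edges from {n10} -> (n24, hops=1).
Iteration 2: edges from {n24} -> (n30, hops=2), (n37, hops=2).
Iteration 3: edges from {n30,n37} -> (n30, hops=3), (n5, hops=3).
Iteration 4: no outgoing edges from {n30,n5}; recursion stops.
SUM(hops) = 0 + 1 + 2 + 2 + 3 + 3 = 11.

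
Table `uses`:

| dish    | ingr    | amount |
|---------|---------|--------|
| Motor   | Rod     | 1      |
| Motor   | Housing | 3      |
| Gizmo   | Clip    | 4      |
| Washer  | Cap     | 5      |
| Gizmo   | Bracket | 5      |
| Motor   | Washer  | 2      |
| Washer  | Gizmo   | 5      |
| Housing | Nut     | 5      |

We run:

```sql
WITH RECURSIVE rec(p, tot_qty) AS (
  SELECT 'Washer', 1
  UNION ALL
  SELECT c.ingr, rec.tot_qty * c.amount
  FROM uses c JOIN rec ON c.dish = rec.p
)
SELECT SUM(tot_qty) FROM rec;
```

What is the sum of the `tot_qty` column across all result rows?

Base: (Washer, tot_qty=1).
Iteration 1: components of {Washer} -> Cap = 1*5 = 5, Gizmo = 1*5 = 5.
Iteration 2: components of {Cap,Gizmo} -> Bracket = 5*5 = 25, Clip = 5*4 = 20.
Iteration 3: no further components; recursion stops.
SUM(tot_qty) = 1 + 5 + 5 + 25 + 20 = 56.

56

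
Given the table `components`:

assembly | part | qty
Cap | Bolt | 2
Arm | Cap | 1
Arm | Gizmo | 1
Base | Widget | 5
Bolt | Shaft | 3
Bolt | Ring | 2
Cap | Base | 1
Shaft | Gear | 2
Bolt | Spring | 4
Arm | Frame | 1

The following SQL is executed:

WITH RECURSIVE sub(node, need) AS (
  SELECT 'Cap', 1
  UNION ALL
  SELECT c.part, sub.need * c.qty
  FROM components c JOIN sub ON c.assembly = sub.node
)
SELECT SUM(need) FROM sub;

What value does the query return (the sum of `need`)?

Base: (Cap, need=1).
Iteration 1: components of {Cap} -> Base = 1*1 = 1, Bolt = 1*2 = 2.
Iteration 2: components of {Base,Bolt} -> Ring = 2*2 = 4, Shaft = 2*3 = 6, Spring = 2*4 = 8, Widget = 1*5 = 5.
Iteration 3: components of {Ring,Shaft,Spring,Widget} -> Gear = 6*2 = 12.
Iteration 4: no further components; recursion stops.
SUM(need) = 1 + 2 + 1 + 6 + 4 + 8 + 5 + 12 = 39.

39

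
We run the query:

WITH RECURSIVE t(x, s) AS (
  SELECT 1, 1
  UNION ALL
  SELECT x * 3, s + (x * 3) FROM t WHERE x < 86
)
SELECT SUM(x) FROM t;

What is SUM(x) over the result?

364

Base: x=1, s=1.
Iteration 1: 1 < 86 holds -> x = 1 * 3 = 3, s = 1 + 3 = 4.
Iteration 2: 3 < 86 holds -> x = 3 * 3 = 9, s = 4 + 9 = 13.
Iteration 3: 9 < 86 holds -> x = 9 * 3 = 27, s = 13 + 27 = 40.
Iteration 4: 27 < 86 holds -> x = 27 * 3 = 81, s = 40 + 81 = 121.
Iteration 5: 81 < 86 holds -> x = 81 * 3 = 243, s = 121 + 243 = 364.
Iteration 6: 243 < 86 fails; recursion stops.
SUM(x) = 1 + 3 + 9 + 27 + 81 + 243 = 364.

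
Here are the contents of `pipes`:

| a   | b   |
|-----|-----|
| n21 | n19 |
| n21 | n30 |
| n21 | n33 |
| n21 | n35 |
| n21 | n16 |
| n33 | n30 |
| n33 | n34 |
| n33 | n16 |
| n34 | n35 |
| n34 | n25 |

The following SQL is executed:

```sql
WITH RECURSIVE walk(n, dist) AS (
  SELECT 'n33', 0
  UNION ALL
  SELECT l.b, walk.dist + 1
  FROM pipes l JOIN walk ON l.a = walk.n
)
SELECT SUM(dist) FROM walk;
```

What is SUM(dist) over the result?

7

Base: (n33, dist=0).
Iteration 1: edges from {n33} -> (n16, dist=1), (n30, dist=1), (n34, dist=1).
Iteration 2: edges from {n16,n30,n34} -> (n25, dist=2), (n35, dist=2).
Iteration 3: no outgoing edges from {n25,n35}; recursion stops.
SUM(dist) = 0 + 1 + 1 + 1 + 2 + 2 = 7.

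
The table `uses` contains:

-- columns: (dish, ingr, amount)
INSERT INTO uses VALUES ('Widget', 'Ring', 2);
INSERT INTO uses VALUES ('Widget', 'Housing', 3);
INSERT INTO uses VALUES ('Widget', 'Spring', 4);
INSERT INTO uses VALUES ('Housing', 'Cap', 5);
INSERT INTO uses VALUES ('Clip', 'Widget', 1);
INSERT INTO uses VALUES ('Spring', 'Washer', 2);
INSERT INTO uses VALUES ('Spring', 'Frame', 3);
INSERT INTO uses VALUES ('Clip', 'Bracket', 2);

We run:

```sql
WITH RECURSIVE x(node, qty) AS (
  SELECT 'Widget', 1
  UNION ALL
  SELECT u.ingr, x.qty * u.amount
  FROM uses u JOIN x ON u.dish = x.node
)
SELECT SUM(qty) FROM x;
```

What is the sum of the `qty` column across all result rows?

Base: (Widget, qty=1).
Iteration 1: components of {Widget} -> Housing = 1*3 = 3, Ring = 1*2 = 2, Spring = 1*4 = 4.
Iteration 2: components of {Housing,Ring,Spring} -> Cap = 3*5 = 15, Frame = 4*3 = 12, Washer = 4*2 = 8.
Iteration 3: no further components; recursion stops.
SUM(qty) = 1 + 4 + 3 + 2 + 12 + 8 + 15 = 45.

45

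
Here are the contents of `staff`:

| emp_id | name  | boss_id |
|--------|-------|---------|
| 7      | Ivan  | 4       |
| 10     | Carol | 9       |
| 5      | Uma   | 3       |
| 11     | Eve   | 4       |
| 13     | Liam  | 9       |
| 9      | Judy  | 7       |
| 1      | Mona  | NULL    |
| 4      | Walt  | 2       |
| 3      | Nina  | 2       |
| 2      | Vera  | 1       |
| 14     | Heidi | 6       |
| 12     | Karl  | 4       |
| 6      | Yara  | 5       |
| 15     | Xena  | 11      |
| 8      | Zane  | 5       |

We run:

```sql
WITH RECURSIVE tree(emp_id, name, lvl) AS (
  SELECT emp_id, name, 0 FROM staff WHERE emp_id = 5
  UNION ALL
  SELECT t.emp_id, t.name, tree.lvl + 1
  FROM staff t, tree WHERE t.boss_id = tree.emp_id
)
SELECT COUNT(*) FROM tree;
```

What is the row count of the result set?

4

Base: emp_id=5 (Uma) at lvl 0.
Iteration 1: rows with boss_id in {5} -> Yara (id 6, lvl 1), Zane (id 8, lvl 1).
Iteration 2: rows with boss_id in {6,8} -> Heidi (id 14, lvl 2).
Iteration 3: no rows with boss_id in {14}; recursion stops.
Total rows emitted: 4.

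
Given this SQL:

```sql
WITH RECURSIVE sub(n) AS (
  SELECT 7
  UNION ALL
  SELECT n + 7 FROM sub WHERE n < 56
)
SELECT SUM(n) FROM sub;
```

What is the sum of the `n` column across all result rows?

252

Base: n=7.
Iteration 1: 7 < 56 holds -> n = 7 + 7 = 14.
Iteration 2: 14 < 56 holds -> n = 14 + 7 = 21.
Iteration 3: 21 < 56 holds -> n = 21 + 7 = 28.
Iteration 4: 28 < 56 holds -> n = 28 + 7 = 35.
Iteration 5: 35 < 56 holds -> n = 35 + 7 = 42.
Iteration 6: 42 < 56 holds -> n = 42 + 7 = 49.
Iteration 7: 49 < 56 holds -> n = 49 + 7 = 56.
Iteration 8: 56 < 56 fails; recursion stops.
SUM(n) = 7 + 14 + 21 + 28 + 35 + 42 + 49 + 56 = 252.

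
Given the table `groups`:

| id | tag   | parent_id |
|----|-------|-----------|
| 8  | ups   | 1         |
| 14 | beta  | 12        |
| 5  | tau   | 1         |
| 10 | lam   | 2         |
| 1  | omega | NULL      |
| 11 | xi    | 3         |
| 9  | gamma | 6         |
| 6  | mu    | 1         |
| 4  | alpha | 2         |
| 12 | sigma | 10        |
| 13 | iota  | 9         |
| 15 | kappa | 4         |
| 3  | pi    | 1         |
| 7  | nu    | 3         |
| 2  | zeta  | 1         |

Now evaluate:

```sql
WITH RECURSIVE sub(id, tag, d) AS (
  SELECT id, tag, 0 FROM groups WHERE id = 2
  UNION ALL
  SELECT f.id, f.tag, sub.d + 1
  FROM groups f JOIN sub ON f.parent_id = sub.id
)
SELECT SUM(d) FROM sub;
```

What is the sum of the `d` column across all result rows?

Base: id=2 (zeta) at d 0.
Iteration 1: rows with parent_id in {2} -> alpha (id 4, d 1), lam (id 10, d 1).
Iteration 2: rows with parent_id in {4,10} -> sigma (id 12, d 2), kappa (id 15, d 2).
Iteration 3: rows with parent_id in {12,15} -> beta (id 14, d 3).
Iteration 4: no rows with parent_id in {14}; recursion stops.
SUM(d) = 0 + 1 + 1 + 2 + 2 + 3 = 9.

9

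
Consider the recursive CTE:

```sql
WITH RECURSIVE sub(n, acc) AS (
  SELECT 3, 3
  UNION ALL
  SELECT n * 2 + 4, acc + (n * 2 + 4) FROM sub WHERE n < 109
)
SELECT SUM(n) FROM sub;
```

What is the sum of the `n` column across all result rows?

Base: n=3, acc=3.
Iteration 1: 3 < 109 holds -> n = 3 * 2 + 4 = 10, acc = 3 + 10 = 13.
Iteration 2: 10 < 109 holds -> n = 10 * 2 + 4 = 24, acc = 13 + 24 = 37.
Iteration 3: 24 < 109 holds -> n = 24 * 2 + 4 = 52, acc = 37 + 52 = 89.
Iteration 4: 52 < 109 holds -> n = 52 * 2 + 4 = 108, acc = 89 + 108 = 197.
Iteration 5: 108 < 109 holds -> n = 108 * 2 + 4 = 220, acc = 197 + 220 = 417.
Iteration 6: 220 < 109 fails; recursion stops.
SUM(n) = 3 + 10 + 24 + 52 + 108 + 220 = 417.

417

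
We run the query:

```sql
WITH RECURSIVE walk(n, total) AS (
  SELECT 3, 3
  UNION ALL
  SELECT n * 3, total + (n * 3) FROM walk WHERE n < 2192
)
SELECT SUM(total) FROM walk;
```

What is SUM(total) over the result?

14748

Base: n=3, total=3.
Iteration 1: 3 < 2192 holds -> n = 3 * 3 = 9, total = 3 + 9 = 12.
Iteration 2: 9 < 2192 holds -> n = 9 * 3 = 27, total = 12 + 27 = 39.
Iteration 3: 27 < 2192 holds -> n = 27 * 3 = 81, total = 39 + 81 = 120.
Iteration 4: 81 < 2192 holds -> n = 81 * 3 = 243, total = 120 + 243 = 363.
Iteration 5: 243 < 2192 holds -> n = 243 * 3 = 729, total = 363 + 729 = 1092.
Iteration 6: 729 < 2192 holds -> n = 729 * 3 = 2187, total = 1092 + 2187 = 3279.
Iteration 7: 2187 < 2192 holds -> n = 2187 * 3 = 6561, total = 3279 + 6561 = 9840.
Iteration 8: 6561 < 2192 fails; recursion stops.
SUM(total) = 3 + 12 + 39 + 120 + 363 + 1092 + 3279 + 9840 = 14748.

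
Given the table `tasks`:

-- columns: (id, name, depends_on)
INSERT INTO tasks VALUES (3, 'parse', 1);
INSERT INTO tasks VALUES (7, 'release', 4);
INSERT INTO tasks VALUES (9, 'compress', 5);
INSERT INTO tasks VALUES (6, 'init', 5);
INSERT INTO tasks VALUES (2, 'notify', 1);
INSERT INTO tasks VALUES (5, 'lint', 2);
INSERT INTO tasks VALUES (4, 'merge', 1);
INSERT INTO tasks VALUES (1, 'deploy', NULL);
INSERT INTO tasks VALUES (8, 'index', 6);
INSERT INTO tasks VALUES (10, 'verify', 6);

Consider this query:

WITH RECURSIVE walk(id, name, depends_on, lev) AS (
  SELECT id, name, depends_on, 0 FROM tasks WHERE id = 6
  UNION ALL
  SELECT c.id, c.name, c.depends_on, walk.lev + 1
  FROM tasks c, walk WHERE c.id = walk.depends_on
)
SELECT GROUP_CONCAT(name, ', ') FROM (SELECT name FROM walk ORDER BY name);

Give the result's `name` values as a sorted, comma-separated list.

deploy, init, lint, notify

Base: id=6 (init), depends_on=5, lev 0.
Iteration 1: join on id=5 -> lint (id 5, depends_on=2, lev 1).
Iteration 2: join on id=2 -> notify (id 2, depends_on=1, lev 2).
Iteration 3: join on id=1 -> deploy (id 1, depends_on=NULL, lev 3).
Iteration 4: depends_on is NULL; no match; recursion stops.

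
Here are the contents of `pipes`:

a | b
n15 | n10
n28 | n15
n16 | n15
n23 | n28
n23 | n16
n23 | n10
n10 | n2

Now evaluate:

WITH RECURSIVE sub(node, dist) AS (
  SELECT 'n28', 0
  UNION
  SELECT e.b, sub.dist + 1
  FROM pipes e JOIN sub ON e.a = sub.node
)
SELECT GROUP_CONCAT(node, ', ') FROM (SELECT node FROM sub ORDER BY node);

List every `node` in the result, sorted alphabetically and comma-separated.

Base: (n28, dist=0).
Iteration 1: edges from {n28} -> (n15, dist=1).
Iteration 2: edges from {n15} -> (n10, dist=2).
Iteration 3: edges from {n10} -> (n2, dist=3).
Iteration 4: no outgoing edges from {n2}; recursion stops.

n10, n15, n2, n28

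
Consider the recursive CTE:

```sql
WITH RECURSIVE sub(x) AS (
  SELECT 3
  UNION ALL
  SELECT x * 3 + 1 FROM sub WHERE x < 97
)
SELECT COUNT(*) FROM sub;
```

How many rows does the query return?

5

Base: x=3.
Iteration 1: 3 < 97 holds -> x = 3 * 3 + 1 = 10.
Iteration 2: 10 < 97 holds -> x = 10 * 3 + 1 = 31.
Iteration 3: 31 < 97 holds -> x = 31 * 3 + 1 = 94.
Iteration 4: 94 < 97 holds -> x = 94 * 3 + 1 = 283.
Iteration 5: 283 < 97 fails; recursion stops.
Total rows emitted: 5.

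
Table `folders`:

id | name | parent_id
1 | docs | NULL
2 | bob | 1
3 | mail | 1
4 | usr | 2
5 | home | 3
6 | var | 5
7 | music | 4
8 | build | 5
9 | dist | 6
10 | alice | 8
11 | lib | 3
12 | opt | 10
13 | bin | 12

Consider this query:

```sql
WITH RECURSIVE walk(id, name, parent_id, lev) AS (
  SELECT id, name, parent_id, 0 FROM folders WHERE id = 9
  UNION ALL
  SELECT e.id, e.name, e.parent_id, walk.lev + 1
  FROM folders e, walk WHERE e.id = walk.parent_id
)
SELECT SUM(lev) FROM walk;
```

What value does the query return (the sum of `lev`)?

10

Base: id=9 (dist), parent_id=6, lev 0.
Iteration 1: join on id=6 -> var (id 6, parent_id=5, lev 1).
Iteration 2: join on id=5 -> home (id 5, parent_id=3, lev 2).
Iteration 3: join on id=3 -> mail (id 3, parent_id=1, lev 3).
Iteration 4: join on id=1 -> docs (id 1, parent_id=NULL, lev 4).
Iteration 5: parent_id is NULL; no match; recursion stops.
SUM(lev) = 0 + 1 + 2 + 3 + 4 = 10.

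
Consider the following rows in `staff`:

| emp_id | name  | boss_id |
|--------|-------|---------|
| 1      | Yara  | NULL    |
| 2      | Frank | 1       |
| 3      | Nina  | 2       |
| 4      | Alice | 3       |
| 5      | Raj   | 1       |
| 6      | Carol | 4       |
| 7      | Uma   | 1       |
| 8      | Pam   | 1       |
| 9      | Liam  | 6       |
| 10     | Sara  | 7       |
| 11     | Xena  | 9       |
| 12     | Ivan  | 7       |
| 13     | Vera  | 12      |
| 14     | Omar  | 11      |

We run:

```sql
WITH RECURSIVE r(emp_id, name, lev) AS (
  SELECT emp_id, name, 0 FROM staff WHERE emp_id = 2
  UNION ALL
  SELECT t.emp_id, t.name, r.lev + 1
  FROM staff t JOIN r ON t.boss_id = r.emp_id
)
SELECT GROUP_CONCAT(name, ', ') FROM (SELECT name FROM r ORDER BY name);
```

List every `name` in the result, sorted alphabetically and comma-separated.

Base: emp_id=2 (Frank) at lev 0.
Iteration 1: rows with boss_id in {2} -> Nina (id 3, lev 1).
Iteration 2: rows with boss_id in {3} -> Alice (id 4, lev 2).
Iteration 3: rows with boss_id in {4} -> Carol (id 6, lev 3).
Iteration 4: rows with boss_id in {6} -> Liam (id 9, lev 4).
Iteration 5: rows with boss_id in {9} -> Xena (id 11, lev 5).
Iteration 6: rows with boss_id in {11} -> Omar (id 14, lev 6).
Iteration 7: no rows with boss_id in {14}; recursion stops.

Alice, Carol, Frank, Liam, Nina, Omar, Xena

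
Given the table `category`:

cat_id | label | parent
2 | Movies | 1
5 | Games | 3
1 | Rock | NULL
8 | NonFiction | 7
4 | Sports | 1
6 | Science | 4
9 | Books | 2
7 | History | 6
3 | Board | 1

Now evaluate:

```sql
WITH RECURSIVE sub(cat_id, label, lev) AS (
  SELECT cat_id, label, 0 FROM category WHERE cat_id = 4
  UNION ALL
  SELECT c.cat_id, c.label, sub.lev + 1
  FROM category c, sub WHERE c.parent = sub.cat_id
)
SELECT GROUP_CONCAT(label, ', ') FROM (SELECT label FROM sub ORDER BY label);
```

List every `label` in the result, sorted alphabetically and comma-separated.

Base: cat_id=4 (Sports) at lev 0.
Iteration 1: rows with parent in {4} -> Science (id 6, lev 1).
Iteration 2: rows with parent in {6} -> History (id 7, lev 2).
Iteration 3: rows with parent in {7} -> NonFiction (id 8, lev 3).
Iteration 4: no rows with parent in {8}; recursion stops.

History, NonFiction, Science, Sports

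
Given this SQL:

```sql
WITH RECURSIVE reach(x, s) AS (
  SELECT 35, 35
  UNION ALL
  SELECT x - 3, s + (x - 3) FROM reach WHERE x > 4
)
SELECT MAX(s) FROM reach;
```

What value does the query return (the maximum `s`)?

222

Base: x=35, s=35.
Iteration 1: 35 > 4 holds -> x = 35 - 3 = 32, s = 35 + 32 = 67.
Iteration 2: 32 > 4 holds -> x = 32 - 3 = 29, s = 67 + 29 = 96.
Iteration 3: 29 > 4 holds -> x = 29 - 3 = 26, s = 96 + 26 = 122.
Iteration 4: 26 > 4 holds -> x = 26 - 3 = 23, s = 122 + 23 = 145.
Iteration 5: 23 > 4 holds -> x = 23 - 3 = 20, s = 145 + 20 = 165.
Iteration 6: 20 > 4 holds -> x = 20 - 3 = 17, s = 165 + 17 = 182.
Iteration 7: 17 > 4 holds -> x = 17 - 3 = 14, s = 182 + 14 = 196.
Iteration 8: 14 > 4 holds -> x = 14 - 3 = 11, s = 196 + 11 = 207.
Iteration 9: 11 > 4 holds -> x = 11 - 3 = 8, s = 207 + 8 = 215.
Iteration 10: 8 > 4 holds -> x = 8 - 3 = 5, s = 215 + 5 = 220.
Iteration 11: 5 > 4 holds -> x = 5 - 3 = 2, s = 220 + 2 = 222.
Iteration 12: 2 > 4 fails; recursion stops.
s values: 35, 67, 96, 122, 145, 165, 182, 196, 207, 215, 220, 222; the maximum is 222.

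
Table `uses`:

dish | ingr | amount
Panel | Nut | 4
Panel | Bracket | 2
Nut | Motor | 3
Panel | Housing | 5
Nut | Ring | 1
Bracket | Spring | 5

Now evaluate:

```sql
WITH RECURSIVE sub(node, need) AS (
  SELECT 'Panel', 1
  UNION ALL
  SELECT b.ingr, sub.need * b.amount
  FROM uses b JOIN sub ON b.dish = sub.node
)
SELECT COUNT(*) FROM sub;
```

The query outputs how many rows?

Base: (Panel, need=1).
Iteration 1: components of {Panel} -> Bracket = 1*2 = 2, Housing = 1*5 = 5, Nut = 1*4 = 4.
Iteration 2: components of {Bracket,Housing,Nut} -> Motor = 4*3 = 12, Ring = 4*1 = 4, Spring = 2*5 = 10.
Iteration 3: no further components; recursion stops.
Total rows emitted: 7.

7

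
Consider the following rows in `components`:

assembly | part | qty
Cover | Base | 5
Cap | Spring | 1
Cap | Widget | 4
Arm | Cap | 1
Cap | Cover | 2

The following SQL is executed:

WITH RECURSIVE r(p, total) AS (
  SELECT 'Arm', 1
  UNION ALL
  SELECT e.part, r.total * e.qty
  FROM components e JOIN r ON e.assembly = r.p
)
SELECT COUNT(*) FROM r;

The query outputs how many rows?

6

Base: (Arm, total=1).
Iteration 1: components of {Arm} -> Cap = 1*1 = 1.
Iteration 2: components of {Cap} -> Cover = 1*2 = 2, Spring = 1*1 = 1, Widget = 1*4 = 4.
Iteration 3: components of {Cover,Spring,Widget} -> Base = 2*5 = 10.
Iteration 4: no further components; recursion stops.
Total rows emitted: 6.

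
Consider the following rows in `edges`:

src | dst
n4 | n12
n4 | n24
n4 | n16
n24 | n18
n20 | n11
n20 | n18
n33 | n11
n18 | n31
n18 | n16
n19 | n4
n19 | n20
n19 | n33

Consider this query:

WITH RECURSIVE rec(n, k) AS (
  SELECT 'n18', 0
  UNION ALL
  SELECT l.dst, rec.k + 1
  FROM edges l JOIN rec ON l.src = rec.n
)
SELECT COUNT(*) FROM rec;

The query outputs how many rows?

Base: (n18, k=0).
Iteration 1: edges from {n18} -> (n16, k=1), (n31, k=1).
Iteration 2: no outgoing edges from {n16,n31}; recursion stops.
Total rows emitted: 3.

3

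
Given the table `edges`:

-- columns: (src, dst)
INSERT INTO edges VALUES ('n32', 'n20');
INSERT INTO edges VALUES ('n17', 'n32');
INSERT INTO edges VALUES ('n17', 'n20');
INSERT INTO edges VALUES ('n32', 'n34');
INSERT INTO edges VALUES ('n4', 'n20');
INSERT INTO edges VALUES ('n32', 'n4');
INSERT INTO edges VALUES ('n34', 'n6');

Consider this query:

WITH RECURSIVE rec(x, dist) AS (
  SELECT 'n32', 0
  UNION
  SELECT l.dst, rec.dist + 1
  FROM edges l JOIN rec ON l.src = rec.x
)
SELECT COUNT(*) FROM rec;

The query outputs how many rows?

6

Base: (n32, dist=0).
Iteration 1: edges from {n32} -> (n20, dist=1), (n34, dist=1), (n4, dist=1).
Iteration 2: edges from {n20,n34,n4} -> (n20, dist=2), (n6, dist=2).
Iteration 3: no outgoing edges from {n20,n6}; recursion stops.
Total rows emitted: 6.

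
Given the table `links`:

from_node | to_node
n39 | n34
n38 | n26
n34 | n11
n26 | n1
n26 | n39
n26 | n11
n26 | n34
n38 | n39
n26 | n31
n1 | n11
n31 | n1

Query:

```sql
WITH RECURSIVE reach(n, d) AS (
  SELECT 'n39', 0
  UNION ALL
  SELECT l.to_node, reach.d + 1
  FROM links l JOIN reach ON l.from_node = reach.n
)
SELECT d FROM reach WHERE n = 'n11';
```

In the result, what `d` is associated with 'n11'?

2

Base: (n39, d=0).
Iteration 1: edges from {n39} -> (n34, d=1).
Iteration 2: edges from {n34} -> (n11, d=2).
Iteration 3: no outgoing edges from {n11}; recursion stops.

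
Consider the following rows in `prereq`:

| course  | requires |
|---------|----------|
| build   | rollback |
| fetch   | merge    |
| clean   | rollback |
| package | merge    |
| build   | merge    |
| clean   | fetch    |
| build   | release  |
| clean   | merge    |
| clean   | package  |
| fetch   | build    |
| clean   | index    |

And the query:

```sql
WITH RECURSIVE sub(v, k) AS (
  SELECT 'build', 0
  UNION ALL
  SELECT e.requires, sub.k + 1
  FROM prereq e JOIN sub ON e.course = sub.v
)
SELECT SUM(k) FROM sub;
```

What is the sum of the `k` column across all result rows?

Base: (build, k=0).
Iteration 1: edges from {build} -> (merge, k=1), (release, k=1), (rollback, k=1).
Iteration 2: no outgoing edges from {merge,release,rollback}; recursion stops.
SUM(k) = 0 + 1 + 1 + 1 = 3.

3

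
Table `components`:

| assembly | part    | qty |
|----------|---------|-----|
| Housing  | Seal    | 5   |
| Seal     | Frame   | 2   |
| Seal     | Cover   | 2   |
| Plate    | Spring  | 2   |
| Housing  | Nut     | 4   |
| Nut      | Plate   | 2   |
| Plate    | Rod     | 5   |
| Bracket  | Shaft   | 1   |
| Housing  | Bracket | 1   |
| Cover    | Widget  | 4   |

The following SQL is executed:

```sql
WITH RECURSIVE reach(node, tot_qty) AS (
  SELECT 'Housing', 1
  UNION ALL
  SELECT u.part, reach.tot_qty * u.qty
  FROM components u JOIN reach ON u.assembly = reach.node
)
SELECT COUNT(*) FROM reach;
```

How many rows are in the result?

Base: (Housing, tot_qty=1).
Iteration 1: components of {Housing} -> Bracket = 1*1 = 1, Nut = 1*4 = 4, Seal = 1*5 = 5.
Iteration 2: components of {Bracket,Nut,Seal} -> Cover = 5*2 = 10, Frame = 5*2 = 10, Plate = 4*2 = 8, Shaft = 1*1 = 1.
Iteration 3: components of {Cover,Frame,Plate,Shaft} -> Rod = 8*5 = 40, Spring = 8*2 = 16, Widget = 10*4 = 40.
Iteration 4: no further components; recursion stops.
Total rows emitted: 11.

11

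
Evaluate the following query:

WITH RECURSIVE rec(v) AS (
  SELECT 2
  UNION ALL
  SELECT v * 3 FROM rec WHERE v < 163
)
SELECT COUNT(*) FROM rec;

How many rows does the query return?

Base: v=2.
Iteration 1: 2 < 163 holds -> v = 2 * 3 = 6.
Iteration 2: 6 < 163 holds -> v = 6 * 3 = 18.
Iteration 3: 18 < 163 holds -> v = 18 * 3 = 54.
Iteration 4: 54 < 163 holds -> v = 54 * 3 = 162.
Iteration 5: 162 < 163 holds -> v = 162 * 3 = 486.
Iteration 6: 486 < 163 fails; recursion stops.
Total rows emitted: 6.

6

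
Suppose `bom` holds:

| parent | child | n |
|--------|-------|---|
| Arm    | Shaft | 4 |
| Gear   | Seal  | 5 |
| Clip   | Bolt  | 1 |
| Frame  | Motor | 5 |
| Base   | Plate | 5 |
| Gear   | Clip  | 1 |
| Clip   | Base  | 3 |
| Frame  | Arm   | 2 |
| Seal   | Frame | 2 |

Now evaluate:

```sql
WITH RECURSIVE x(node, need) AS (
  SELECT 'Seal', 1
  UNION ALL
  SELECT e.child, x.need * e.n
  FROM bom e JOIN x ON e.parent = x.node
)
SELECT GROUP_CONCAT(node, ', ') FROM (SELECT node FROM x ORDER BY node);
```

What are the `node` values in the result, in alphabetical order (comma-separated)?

Arm, Frame, Motor, Seal, Shaft

Base: (Seal, need=1).
Iteration 1: components of {Seal} -> Frame = 1*2 = 2.
Iteration 2: components of {Frame} -> Arm = 2*2 = 4, Motor = 2*5 = 10.
Iteration 3: components of {Arm,Motor} -> Shaft = 4*4 = 16.
Iteration 4: no further components; recursion stops.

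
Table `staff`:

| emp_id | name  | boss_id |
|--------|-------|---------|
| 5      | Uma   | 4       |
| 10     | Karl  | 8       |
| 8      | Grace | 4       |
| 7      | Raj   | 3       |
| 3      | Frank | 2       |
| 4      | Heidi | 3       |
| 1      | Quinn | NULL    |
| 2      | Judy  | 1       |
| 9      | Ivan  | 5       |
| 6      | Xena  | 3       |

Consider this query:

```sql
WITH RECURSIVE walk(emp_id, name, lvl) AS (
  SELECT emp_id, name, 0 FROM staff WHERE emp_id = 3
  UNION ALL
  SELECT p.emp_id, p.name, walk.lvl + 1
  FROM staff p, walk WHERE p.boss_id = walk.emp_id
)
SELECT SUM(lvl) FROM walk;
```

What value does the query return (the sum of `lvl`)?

Base: emp_id=3 (Frank) at lvl 0.
Iteration 1: rows with boss_id in {3} -> Heidi (id 4, lvl 1), Xena (id 6, lvl 1), Raj (id 7, lvl 1).
Iteration 2: rows with boss_id in {4,6,7} -> Uma (id 5, lvl 2), Grace (id 8, lvl 2).
Iteration 3: rows with boss_id in {5,8} -> Ivan (id 9, lvl 3), Karl (id 10, lvl 3).
Iteration 4: no rows with boss_id in {9,10}; recursion stops.
SUM(lvl) = 0 + 1 + 1 + 1 + 2 + 2 + 3 + 3 = 13.

13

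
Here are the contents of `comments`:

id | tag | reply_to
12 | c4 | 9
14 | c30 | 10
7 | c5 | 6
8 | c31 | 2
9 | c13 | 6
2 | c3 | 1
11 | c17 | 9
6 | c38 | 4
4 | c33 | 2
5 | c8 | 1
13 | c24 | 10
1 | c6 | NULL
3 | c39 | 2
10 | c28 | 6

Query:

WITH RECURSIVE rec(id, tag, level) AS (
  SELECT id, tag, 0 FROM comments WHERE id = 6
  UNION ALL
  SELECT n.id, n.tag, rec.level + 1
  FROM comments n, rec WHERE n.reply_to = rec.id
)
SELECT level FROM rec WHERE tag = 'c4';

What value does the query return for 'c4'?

2

Base: id=6 (c38) at level 0.
Iteration 1: rows with reply_to in {6} -> c5 (id 7, level 1), c13 (id 9, level 1), c28 (id 10, level 1).
Iteration 2: rows with reply_to in {7,9,10} -> c17 (id 11, level 2), c4 (id 12, level 2), c24 (id 13, level 2), c30 (id 14, level 2).
Iteration 3: no rows with reply_to in {11,12,13,14}; recursion stops.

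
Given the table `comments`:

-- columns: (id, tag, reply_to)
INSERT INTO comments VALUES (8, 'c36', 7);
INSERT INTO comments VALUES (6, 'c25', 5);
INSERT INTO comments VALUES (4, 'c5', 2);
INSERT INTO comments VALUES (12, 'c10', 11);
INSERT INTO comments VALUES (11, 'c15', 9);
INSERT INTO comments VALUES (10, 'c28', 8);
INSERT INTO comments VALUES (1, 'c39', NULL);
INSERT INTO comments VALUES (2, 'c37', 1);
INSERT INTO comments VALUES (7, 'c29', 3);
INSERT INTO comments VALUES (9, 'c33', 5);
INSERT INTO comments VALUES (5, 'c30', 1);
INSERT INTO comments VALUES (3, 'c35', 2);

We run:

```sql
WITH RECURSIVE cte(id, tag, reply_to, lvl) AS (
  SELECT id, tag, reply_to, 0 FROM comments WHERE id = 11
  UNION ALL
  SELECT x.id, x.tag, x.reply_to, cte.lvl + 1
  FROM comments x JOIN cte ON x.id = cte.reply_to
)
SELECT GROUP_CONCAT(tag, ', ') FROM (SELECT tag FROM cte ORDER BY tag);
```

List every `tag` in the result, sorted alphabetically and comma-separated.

Base: id=11 (c15), reply_to=9, lvl 0.
Iteration 1: join on id=9 -> c33 (id 9, reply_to=5, lvl 1).
Iteration 2: join on id=5 -> c30 (id 5, reply_to=1, lvl 2).
Iteration 3: join on id=1 -> c39 (id 1, reply_to=NULL, lvl 3).
Iteration 4: reply_to is NULL; no match; recursion stops.

c15, c30, c33, c39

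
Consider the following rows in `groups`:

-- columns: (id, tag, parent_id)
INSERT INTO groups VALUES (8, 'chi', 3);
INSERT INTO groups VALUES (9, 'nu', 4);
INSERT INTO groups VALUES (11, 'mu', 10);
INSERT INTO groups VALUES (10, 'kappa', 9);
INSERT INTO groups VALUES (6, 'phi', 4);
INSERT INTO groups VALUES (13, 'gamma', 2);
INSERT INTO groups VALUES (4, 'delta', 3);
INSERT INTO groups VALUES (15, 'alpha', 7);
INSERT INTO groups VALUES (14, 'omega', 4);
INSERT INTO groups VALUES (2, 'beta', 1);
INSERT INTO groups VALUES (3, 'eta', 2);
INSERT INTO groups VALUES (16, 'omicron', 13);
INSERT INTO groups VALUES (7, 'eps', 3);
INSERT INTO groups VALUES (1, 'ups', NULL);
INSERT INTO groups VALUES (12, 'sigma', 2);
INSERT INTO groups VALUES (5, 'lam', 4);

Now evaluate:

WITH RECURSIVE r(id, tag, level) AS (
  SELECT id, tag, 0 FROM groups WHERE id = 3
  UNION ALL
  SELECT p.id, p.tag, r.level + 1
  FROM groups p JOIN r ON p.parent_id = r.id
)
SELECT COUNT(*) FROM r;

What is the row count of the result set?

Base: id=3 (eta) at level 0.
Iteration 1: rows with parent_id in {3} -> delta (id 4, level 1), eps (id 7, level 1), chi (id 8, level 1).
Iteration 2: rows with parent_id in {4,7,8} -> lam (id 5, level 2), phi (id 6, level 2), nu (id 9, level 2), omega (id 14, level 2), alpha (id 15, level 2).
Iteration 3: rows with parent_id in {5,6,9,14,15} -> kappa (id 10, level 3).
Iteration 4: rows with parent_id in {10} -> mu (id 11, level 4).
Iteration 5: no rows with parent_id in {11}; recursion stops.
Total rows emitted: 11.

11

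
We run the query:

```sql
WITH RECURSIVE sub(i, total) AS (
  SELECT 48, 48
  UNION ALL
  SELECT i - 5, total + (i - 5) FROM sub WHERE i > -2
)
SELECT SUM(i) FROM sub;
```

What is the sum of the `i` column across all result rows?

Base: i=48, total=48.
Iteration 1: 48 > -2 holds -> i = 48 - 5 = 43, total = 48 + 43 = 91.
Iteration 2: 43 > -2 holds -> i = 43 - 5 = 38, total = 91 + 38 = 129.
Iteration 3: 38 > -2 holds -> i = 38 - 5 = 33, total = 129 + 33 = 162.
Iteration 4: 33 > -2 holds -> i = 33 - 5 = 28, total = 162 + 28 = 190.
Iteration 5: 28 > -2 holds -> i = 28 - 5 = 23, total = 190 + 23 = 213.
Iteration 6: 23 > -2 holds -> i = 23 - 5 = 18, total = 213 + 18 = 231.
Iteration 7: 18 > -2 holds -> i = 18 - 5 = 13, total = 231 + 13 = 244.
Iteration 8: 13 > -2 holds -> i = 13 - 5 = 8, total = 244 + 8 = 252.
Iteration 9: 8 > -2 holds -> i = 8 - 5 = 3, total = 252 + 3 = 255.
Iteration 10: 3 > -2 holds -> i = 3 - 5 = -2, total = 255 + -2 = 253.
Iteration 11: -2 > -2 fails; recursion stops.
SUM(i) = 48 + 43 + 38 + 33 + 28 + 23 + 18 + 13 + 8 + 3 + -2 = 253.

253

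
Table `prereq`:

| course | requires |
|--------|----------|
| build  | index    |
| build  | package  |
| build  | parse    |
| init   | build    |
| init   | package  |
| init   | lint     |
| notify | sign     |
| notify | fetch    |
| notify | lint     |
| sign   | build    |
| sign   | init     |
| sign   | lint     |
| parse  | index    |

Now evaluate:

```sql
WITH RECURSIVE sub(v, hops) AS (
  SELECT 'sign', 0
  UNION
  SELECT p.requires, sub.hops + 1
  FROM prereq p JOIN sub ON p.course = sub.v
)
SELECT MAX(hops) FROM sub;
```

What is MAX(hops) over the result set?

Base: (sign, hops=0).
Iteration 1: edges from {sign} -> (build, hops=1), (init, hops=1), (lint, hops=1).
Iteration 2: edges from {build,init,lint} -> (build, hops=2), (index, hops=2), (lint, hops=2), (package, hops=2), (parse, hops=2). [UNION drops 1 duplicate row(s)]
Iteration 3: edges from {build,index,lint,package,parse} -> (index, hops=3), (package, hops=3), (parse, hops=3). [UNION drops 1 duplicate row(s)]
Iteration 4: edges from {index,package,parse} -> (index, hops=4).
Iteration 5: no outgoing edges from {index}; recursion stops.
hops values: 0, 1, 1, 1, 2, 2, 2, 2, 2, 3, 3, 3, 4; the maximum is 4.

4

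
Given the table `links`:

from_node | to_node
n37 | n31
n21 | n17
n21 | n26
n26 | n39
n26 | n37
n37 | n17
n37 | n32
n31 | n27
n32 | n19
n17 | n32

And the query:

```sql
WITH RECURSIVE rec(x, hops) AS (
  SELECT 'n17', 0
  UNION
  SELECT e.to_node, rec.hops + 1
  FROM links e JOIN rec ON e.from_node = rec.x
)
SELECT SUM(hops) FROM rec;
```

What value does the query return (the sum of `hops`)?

Base: (n17, hops=0).
Iteration 1: edges from {n17} -> (n32, hops=1).
Iteration 2: edges from {n32} -> (n19, hops=2).
Iteration 3: no outgoing edges from {n19}; recursion stops.
SUM(hops) = 0 + 1 + 2 = 3.

3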